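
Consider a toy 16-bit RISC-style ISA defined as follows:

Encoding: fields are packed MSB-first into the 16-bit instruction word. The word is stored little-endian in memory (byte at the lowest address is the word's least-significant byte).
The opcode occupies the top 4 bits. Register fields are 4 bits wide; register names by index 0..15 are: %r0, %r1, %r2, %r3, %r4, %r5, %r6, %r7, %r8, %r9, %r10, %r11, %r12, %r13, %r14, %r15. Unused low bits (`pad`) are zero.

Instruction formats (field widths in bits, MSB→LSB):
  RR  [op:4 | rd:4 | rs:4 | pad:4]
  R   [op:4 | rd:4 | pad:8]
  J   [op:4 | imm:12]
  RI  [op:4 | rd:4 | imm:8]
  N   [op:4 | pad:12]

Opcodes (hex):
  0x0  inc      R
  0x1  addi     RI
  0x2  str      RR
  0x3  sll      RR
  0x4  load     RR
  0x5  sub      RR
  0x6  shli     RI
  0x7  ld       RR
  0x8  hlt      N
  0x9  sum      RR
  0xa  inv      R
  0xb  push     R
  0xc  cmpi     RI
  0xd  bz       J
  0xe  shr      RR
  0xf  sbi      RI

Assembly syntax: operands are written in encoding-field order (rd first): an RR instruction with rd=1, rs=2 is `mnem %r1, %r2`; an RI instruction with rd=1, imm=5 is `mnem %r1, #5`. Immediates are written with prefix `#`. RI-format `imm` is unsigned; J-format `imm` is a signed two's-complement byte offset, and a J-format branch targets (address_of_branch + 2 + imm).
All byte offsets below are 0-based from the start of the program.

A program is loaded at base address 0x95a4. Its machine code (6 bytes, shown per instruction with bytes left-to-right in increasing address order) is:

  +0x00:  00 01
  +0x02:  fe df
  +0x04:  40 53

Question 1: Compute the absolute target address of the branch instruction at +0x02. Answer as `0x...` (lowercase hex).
0x95a6

off 0x02: read fe df as little → 0xdffe
  top 4b → 0xd → bz [J]
  [11:0] imm=4094 (s12→-2) = #-2
  target = base 0x95a4 + off 0x02 + 2 + imm -2 = 0x95a6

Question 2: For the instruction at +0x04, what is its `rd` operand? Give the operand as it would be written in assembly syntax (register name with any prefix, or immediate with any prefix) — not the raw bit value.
[04] 40 53 → 0x5340
  top 4b → 0x5 → sub [RR]
  [11:8] rd=3 = %r3
  [7:4] rs=4 = %r4

%r3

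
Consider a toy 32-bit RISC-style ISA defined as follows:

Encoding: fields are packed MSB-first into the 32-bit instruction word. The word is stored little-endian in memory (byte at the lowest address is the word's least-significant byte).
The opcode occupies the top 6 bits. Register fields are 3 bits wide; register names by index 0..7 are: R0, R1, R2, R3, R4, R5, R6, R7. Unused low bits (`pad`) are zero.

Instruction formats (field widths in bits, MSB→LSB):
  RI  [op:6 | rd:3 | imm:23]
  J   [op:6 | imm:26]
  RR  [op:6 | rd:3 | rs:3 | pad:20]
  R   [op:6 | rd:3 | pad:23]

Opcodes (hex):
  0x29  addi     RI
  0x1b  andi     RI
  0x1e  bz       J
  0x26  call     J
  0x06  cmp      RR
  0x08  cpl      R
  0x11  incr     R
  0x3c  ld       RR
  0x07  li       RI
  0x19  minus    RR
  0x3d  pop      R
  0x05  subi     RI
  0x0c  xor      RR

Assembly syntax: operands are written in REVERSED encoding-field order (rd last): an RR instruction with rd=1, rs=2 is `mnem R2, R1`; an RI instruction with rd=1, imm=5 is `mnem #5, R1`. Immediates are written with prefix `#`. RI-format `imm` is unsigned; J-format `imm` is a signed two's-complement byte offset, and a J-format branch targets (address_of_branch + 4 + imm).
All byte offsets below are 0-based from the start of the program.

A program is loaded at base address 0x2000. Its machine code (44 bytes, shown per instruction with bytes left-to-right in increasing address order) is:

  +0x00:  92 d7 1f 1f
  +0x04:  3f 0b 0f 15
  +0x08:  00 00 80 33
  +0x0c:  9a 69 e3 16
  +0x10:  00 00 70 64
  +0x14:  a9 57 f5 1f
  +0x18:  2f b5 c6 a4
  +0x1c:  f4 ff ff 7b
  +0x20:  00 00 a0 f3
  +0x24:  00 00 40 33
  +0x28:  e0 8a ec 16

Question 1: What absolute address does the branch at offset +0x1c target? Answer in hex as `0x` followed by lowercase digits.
0x2014

[1c] f4 ff ff 7b → 0x7bfffff4
  top 6b → 0x1e → bz [J]
  [25:0] imm=67108852 (s26→-12) = #-12
  target = base 0x2000 + off 0x1c + 4 + imm -12 = 0x2014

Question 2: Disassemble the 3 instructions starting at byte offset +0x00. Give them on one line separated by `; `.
li #2086802, R6; subi #985919, R2; xor R0, R7

[00] 92 d7 1f 1f → 0x1f1fd792
  op=0x1f1fd792>>26=0x7 ⇒ li (RI)
  [25:23] rd=6 = R6
  [22:0] imm=2086802 = #2086802
[04] 3f 0b 0f 15 → 0x150f0b3f
  op=0x150f0b3f>>26=0x5 ⇒ subi (RI)
  [25:23] rd=2 = R2
  [22:0] imm=985919 = #985919
[08] 00 00 80 33 → 0x33800000
  op=0x33800000>>26=0xc ⇒ xor (RR)
  [25:23] rd=7 = R7
  [22:20] rs=0 = R0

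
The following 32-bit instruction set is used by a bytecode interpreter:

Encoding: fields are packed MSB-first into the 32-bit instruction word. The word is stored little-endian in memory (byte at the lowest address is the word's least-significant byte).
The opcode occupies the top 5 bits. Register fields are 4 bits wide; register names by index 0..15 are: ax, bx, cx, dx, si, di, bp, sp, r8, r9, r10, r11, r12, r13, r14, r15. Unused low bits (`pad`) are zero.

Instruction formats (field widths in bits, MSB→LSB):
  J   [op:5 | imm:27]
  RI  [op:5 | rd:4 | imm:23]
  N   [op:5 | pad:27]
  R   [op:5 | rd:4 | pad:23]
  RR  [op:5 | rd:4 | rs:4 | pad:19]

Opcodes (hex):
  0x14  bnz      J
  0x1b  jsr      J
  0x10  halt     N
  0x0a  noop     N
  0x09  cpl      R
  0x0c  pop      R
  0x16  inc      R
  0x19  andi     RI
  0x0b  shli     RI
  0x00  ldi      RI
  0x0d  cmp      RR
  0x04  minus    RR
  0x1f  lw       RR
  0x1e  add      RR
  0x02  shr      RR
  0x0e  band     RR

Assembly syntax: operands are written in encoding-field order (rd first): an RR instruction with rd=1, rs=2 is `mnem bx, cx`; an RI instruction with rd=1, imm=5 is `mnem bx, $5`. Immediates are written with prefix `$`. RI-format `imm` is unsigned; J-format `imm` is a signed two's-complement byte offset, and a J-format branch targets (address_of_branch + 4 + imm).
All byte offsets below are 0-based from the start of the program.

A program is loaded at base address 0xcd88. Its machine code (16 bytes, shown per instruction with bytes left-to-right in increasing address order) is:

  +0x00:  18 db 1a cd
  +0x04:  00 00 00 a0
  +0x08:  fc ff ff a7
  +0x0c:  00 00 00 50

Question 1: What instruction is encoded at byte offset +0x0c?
off 0x0c: read 00 00 00 50 as little → 0x50000000
  opcode bits[31:27]=0xa: noop/N

noop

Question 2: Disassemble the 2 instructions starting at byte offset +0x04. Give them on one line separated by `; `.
bnz $0; bnz $-4

@+04  little-endian(00 00 00 a0) = 0xa0000000
  opcode bits[31:27]=0x14: bnz/J
  [26:0] imm=0 = $0
@+08  little-endian(fc ff ff a7) = 0xa7fffffc
  opcode bits[31:27]=0x14: bnz/J
  [26:0] imm=134217724 (s27→-4) = $-4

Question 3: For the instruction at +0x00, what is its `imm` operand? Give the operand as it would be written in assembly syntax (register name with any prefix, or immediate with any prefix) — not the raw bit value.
$1760024

off 0x00: read 18 db 1a cd as little → 0xcd1adb18
  opcode bits[31:27]=0x19: andi/RI
  [26:23] rd=10 = r10
  [22:0] imm=1760024 = $1760024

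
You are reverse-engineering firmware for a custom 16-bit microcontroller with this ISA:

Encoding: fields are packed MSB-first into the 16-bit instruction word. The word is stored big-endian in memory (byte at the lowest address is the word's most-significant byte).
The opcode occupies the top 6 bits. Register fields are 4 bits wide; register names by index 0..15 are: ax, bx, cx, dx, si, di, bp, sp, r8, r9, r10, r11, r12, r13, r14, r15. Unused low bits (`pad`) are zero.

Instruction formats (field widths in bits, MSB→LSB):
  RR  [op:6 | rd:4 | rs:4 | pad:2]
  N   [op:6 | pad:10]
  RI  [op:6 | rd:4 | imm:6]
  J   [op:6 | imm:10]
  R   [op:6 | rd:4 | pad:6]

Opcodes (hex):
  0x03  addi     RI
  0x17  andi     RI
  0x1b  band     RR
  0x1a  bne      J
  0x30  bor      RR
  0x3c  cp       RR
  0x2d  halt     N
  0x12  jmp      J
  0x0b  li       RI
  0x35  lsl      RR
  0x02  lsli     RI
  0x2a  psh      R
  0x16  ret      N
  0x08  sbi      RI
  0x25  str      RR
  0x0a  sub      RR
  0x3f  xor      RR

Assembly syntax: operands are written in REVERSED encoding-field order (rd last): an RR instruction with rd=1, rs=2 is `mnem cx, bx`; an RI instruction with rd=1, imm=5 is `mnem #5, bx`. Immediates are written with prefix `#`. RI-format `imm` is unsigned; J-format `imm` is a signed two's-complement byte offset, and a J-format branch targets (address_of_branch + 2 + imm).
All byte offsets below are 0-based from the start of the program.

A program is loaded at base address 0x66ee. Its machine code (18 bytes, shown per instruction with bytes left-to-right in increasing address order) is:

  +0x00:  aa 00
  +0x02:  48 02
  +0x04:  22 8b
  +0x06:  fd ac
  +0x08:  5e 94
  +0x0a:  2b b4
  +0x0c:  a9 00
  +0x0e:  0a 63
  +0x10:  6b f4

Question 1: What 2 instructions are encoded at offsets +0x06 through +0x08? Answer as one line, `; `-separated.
@+06  big-endian(fd ac) = 0xfdac
  opcode bits[15:10]=0x3f: xor/RR
  rd: (w>>6)&0xf=0x6 → bp
  rs: (w>>2)&0xf=0xb → r11
@+08  big-endian(5e 94) = 0x5e94
  opcode bits[15:10]=0x17: andi/RI
  rd: (w>>6)&0xf=0xa → r10
  imm: (w>>0)&0x3f=0x14 → #20

xor r11, bp; andi #20, r10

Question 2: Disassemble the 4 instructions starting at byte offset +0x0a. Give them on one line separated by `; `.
sub r13, r14; psh si; lsli #35, r9; bne #-12

off 0x0a: read 2b b4 as big → 0x2bb4
  op=0x2bb4>>10=0xa ⇒ sub (RR)
  rd@[9:6]=0xe ⇒ r14
  rs@[5:2]=0xd ⇒ r13
off 0x0c: read a9 00 as big → 0xa900
  op=0xa900>>10=0x2a ⇒ psh (R)
  rd@[9:6]=0x4 ⇒ si
off 0x0e: read 0a 63 as big → 0x0a63
  op=0x0a63>>10=0x2 ⇒ lsli (RI)
  rd@[9:6]=0x9 ⇒ r9
  imm@[5:0]=0x23 ⇒ #35
off 0x10: read 6b f4 as big → 0x6bf4
  op=0x6bf4>>10=0x1a ⇒ bne (J)
  imm@[9:0]=0x3f4 (s10→-12) ⇒ #-12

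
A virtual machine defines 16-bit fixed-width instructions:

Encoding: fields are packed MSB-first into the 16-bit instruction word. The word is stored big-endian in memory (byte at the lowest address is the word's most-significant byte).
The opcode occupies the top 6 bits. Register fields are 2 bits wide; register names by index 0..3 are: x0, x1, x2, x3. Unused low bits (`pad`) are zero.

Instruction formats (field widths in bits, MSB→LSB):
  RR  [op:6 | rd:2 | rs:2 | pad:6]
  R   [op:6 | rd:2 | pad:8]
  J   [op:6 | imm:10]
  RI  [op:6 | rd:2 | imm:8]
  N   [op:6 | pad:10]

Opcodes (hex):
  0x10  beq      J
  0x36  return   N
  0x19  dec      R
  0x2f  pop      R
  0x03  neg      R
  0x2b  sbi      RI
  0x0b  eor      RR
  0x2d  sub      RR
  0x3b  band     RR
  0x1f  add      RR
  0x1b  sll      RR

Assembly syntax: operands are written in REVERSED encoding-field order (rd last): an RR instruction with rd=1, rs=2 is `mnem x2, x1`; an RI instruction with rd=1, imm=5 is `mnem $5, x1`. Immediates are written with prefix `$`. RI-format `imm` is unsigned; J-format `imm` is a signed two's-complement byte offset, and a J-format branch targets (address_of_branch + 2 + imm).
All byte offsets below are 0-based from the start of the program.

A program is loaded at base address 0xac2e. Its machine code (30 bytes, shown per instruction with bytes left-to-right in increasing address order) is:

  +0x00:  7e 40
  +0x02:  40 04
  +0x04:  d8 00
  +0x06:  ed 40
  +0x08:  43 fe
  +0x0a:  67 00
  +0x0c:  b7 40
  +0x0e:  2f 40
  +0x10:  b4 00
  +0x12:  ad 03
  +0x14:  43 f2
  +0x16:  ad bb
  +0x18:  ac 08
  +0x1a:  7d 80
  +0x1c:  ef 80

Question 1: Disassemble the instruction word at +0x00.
@+00  big-endian(7e 40) = 0x7e40
  op=0x7e40>>10=0x1f ⇒ add (RR)
  [9:8] rd=2 = x2
  [7:6] rs=1 = x1

add x1, x2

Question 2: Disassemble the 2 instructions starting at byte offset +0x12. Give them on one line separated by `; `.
sbi $3, x1; beq $-14

@+12  big-endian(ad 03) = 0xad03
  opcode bits[15:10]=0x2b: sbi/RI
  rd: (w>>8)&0x3=0x1 → x1
  imm: (w>>0)&0xff=0x3 → $3
@+14  big-endian(43 f2) = 0x43f2
  opcode bits[15:10]=0x10: beq/J
  imm: (w>>0)&0x3ff=0x3f2 (s10→-14) → $-14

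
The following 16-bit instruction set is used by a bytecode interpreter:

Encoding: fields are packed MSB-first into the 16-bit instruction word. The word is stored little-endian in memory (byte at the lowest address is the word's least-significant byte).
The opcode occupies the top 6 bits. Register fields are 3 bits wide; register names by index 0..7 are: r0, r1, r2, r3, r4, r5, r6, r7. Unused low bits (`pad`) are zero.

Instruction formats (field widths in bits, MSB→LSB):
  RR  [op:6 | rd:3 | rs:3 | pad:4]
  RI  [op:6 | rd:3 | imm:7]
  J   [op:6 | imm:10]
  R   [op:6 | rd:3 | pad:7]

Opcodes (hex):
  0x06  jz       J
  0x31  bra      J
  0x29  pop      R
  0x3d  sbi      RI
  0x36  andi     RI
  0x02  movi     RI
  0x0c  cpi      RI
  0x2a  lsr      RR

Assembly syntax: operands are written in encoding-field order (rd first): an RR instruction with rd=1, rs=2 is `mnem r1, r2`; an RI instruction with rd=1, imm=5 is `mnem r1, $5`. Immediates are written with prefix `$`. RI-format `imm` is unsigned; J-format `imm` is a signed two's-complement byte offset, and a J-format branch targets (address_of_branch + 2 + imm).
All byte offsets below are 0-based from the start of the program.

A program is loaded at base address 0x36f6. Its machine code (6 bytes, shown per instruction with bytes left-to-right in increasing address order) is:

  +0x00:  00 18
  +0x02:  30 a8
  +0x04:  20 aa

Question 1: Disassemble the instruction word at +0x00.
jz $0

off 0x00: read 00 18 as little → 0x1800
  top 6b → 0x6 → jz [J]
  imm: (w>>0)&0x3ff=0x0 → $0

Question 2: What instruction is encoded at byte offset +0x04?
lsr r4, r2

off 0x04: read 20 aa as little → 0xaa20
  op=0xaa20>>10=0x2a ⇒ lsr (RR)
  rd: (w>>7)&0x7=0x4 → r4
  rs: (w>>4)&0x7=0x2 → r2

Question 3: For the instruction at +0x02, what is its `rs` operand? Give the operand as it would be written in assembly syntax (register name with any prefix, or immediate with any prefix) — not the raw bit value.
@+02  little-endian(30 a8) = 0xa830
  top 6b → 0x2a → lsr [RR]
  rd: (w>>7)&0x7=0x0 → r0
  rs: (w>>4)&0x7=0x3 → r3

r3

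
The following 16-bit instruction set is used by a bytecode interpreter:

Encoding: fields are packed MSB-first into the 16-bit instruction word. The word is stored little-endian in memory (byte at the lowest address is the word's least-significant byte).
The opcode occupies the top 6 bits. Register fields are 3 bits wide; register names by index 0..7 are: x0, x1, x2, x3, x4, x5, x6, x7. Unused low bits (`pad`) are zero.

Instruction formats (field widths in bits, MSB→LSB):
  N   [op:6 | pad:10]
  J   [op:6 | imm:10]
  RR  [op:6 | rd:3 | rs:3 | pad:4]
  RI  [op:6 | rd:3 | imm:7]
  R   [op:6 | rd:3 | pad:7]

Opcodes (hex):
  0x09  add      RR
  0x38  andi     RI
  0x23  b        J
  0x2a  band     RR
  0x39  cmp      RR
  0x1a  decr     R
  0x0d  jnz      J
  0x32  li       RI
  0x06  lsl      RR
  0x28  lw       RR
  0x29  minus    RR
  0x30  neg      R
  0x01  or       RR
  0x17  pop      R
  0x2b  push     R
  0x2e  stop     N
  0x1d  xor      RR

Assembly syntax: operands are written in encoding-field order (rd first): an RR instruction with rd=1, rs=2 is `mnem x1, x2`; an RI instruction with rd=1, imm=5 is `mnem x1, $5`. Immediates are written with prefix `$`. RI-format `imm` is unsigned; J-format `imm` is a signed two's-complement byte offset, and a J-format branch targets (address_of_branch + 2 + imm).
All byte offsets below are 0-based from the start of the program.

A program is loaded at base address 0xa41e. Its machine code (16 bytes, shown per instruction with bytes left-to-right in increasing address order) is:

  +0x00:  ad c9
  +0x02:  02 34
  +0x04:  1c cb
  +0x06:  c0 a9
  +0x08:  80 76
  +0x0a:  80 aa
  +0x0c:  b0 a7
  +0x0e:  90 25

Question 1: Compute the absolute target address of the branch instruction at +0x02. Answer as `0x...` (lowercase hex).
0xa424

@+02  little-endian(02 34) = 0x3402
  top 6b → 0xd → jnz [J]
  imm: (w>>0)&0x3ff=0x2 → $2
  target = base 0xa41e + off 0x02 + 2 + imm 2 = 0xa424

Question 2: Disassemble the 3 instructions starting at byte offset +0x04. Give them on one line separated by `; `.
li x6, $28; band x3, x4; xor x5, x0

+0x04: 1c cb ⇒ word 0xcb1c (little)
  top 6b → 0x32 → li [RI]
  [9:7] rd=6 = x6
  [6:0] imm=28 = $28
+0x06: c0 a9 ⇒ word 0xa9c0 (little)
  top 6b → 0x2a → band [RR]
  [9:7] rd=3 = x3
  [6:4] rs=4 = x4
+0x08: 80 76 ⇒ word 0x7680 (little)
  top 6b → 0x1d → xor [RR]
  [9:7] rd=5 = x5
  [6:4] rs=0 = x0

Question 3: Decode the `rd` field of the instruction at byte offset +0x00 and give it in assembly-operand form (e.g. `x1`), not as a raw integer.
+0x00: ad c9 ⇒ word 0xc9ad (little)
  top 6b → 0x32 → li [RI]
  [9:7] rd=3 = x3
  [6:0] imm=45 = $45

x3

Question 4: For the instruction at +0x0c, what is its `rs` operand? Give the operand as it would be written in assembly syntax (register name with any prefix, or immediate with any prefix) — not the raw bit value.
x3

@+0c  little-endian(b0 a7) = 0xa7b0
  top 6b → 0x29 → minus [RR]
  [9:7] rd=7 = x7
  [6:4] rs=3 = x3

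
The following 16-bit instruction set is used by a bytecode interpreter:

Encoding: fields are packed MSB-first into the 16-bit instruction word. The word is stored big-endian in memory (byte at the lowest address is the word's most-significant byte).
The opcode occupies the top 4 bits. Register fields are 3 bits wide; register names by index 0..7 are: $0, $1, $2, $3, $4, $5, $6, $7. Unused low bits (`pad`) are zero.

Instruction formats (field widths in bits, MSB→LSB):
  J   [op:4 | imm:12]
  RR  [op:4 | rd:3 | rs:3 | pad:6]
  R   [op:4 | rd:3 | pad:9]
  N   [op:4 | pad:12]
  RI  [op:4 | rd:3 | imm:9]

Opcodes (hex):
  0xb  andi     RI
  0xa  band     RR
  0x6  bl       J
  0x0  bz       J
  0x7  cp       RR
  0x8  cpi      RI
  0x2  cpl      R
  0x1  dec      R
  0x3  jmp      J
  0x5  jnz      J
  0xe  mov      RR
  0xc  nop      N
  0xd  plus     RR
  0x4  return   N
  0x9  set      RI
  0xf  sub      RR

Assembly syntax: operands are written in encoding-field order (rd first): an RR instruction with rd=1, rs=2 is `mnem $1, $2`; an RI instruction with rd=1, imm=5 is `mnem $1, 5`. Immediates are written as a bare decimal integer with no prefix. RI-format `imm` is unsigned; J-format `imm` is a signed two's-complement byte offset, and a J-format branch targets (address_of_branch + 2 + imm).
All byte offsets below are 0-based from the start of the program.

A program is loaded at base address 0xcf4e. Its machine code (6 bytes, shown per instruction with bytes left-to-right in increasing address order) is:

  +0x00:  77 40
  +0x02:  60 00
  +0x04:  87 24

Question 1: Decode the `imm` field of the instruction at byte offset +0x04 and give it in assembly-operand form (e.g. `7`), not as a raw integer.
292

[04] 87 24 → 0x8724
  opcode bits[15:12]=0x8: cpi/RI
  [11:9] rd=3 = $3
  [8:0] imm=292 = 292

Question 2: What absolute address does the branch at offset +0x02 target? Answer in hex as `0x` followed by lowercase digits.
off 0x02: read 60 00 as big → 0x6000
  opcode bits[15:12]=0x6: bl/J
  imm@[11:0]=0x0 ⇒ 0
  target = base 0xcf4e + off 0x02 + 2 + imm 0 = 0xcf52

0xcf52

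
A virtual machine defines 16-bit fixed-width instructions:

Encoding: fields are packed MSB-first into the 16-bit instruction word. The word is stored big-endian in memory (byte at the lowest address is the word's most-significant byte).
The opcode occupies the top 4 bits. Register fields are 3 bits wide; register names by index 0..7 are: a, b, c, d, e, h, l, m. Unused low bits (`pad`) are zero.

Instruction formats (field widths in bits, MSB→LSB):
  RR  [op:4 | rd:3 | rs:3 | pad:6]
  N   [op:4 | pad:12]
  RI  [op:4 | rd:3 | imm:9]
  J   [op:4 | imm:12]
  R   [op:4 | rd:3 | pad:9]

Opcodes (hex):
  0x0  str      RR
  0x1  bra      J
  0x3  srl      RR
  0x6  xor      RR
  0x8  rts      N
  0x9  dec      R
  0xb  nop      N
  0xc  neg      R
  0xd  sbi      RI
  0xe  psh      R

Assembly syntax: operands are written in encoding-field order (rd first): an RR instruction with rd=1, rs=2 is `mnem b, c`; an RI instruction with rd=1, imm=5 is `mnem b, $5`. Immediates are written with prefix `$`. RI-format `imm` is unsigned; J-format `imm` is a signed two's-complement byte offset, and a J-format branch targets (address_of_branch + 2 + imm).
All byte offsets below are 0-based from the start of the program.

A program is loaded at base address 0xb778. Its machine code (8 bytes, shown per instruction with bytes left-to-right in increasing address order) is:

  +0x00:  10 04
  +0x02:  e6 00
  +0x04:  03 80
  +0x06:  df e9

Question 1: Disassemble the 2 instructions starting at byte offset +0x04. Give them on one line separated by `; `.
str b, l; sbi m, $489

@+04  big-endian(03 80) = 0x0380
  opcode bits[15:12]=0x0: str/RR
  [11:9] rd=1 = b
  [8:6] rs=6 = l
@+06  big-endian(df e9) = 0xdfe9
  opcode bits[15:12]=0xd: sbi/RI
  [11:9] rd=7 = m
  [8:0] imm=489 = $489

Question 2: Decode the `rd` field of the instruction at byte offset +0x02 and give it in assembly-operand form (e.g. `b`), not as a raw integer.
d

[02] e6 00 → 0xe600
  opcode bits[15:12]=0xe: psh/R
  rd: (w>>9)&0x7=0x3 → d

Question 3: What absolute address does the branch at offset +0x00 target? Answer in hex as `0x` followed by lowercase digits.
off 0x00: read 10 04 as big → 0x1004
  top 4b → 0x1 → bra [J]
  imm@[11:0]=0x4 ⇒ $4
  target = base 0xb778 + off 0x00 + 2 + imm 4 = 0xb77e

0xb77e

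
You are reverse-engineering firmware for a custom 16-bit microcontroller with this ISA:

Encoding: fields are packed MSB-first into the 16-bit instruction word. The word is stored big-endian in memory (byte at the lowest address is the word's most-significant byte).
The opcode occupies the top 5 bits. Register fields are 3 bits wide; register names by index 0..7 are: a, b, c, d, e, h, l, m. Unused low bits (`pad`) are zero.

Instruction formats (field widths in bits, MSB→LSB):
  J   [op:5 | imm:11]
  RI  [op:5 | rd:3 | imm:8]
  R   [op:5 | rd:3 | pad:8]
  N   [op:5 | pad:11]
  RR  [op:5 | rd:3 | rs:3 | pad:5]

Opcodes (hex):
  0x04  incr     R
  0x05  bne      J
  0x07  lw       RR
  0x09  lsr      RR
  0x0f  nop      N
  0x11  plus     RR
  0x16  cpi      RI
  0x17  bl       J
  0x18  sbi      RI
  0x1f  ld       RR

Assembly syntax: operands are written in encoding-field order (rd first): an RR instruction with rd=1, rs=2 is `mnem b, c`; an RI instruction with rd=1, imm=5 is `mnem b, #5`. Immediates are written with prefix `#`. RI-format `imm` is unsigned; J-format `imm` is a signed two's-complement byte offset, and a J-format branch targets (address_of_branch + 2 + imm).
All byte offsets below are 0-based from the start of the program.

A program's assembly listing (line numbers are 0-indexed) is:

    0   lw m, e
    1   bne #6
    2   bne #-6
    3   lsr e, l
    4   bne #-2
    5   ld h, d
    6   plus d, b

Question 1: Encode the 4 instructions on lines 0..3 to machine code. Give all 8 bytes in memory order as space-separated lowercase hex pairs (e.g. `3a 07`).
3f 80 28 06 2f fa 4c c0

0. lw fields op=0x7:5|rd=7:3|rs=4:3|pad=0:5 → word 3f80h → 3f 80
1. bne fields op=0x5:5|imm=6:11 → word 2806h → 28 06
2. bne fields op=0x5:5|imm=-6:11 → word 2ffah → 2f fa
3. lsr fields op=0x9:5|rd=4:3|rs=6:3|pad=0:5 → word 4cc0h → 4c c0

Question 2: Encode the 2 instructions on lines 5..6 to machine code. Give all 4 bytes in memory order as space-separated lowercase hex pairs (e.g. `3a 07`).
5. ld fields op=0x1f:5|rd=5:3|rs=3:3|pad=0:5 → word fd60h → fd 60
6. plus fields op=0x11:5|rd=3:3|rs=1:3|pad=0:5 → word 8b20h → 8b 20

fd 60 8b 20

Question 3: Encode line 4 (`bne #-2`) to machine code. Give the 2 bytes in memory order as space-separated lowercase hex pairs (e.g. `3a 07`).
line 4 (bne): pack op=0x5:5|imm=-2:11 = 0x2ffe; big→ 2f fe

2f fe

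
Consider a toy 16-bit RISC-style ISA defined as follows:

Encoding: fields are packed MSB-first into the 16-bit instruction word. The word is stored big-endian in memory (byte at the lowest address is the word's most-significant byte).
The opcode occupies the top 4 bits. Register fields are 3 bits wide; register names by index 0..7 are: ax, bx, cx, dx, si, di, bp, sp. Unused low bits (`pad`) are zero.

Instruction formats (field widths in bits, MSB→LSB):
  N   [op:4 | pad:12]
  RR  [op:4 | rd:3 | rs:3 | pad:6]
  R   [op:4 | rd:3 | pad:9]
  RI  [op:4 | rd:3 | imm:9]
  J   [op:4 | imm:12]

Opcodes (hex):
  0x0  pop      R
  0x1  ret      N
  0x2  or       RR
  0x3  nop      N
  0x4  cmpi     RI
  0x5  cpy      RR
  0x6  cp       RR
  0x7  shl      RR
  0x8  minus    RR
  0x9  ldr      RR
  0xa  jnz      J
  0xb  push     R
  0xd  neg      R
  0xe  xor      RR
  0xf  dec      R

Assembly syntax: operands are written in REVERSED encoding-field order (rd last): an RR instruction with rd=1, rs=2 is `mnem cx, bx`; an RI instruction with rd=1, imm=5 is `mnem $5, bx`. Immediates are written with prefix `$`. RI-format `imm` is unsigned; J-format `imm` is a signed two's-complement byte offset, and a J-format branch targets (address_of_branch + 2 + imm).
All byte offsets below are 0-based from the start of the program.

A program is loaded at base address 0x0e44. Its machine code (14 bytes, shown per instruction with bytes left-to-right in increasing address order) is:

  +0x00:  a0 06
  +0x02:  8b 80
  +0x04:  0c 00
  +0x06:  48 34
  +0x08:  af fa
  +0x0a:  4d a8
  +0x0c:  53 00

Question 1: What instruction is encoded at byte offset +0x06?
off 0x06: read 48 34 as big → 0x4834
  opcode bits[15:12]=0x4: cmpi/RI
  [11:9] rd=4 = si
  [8:0] imm=52 = $52

cmpi $52, si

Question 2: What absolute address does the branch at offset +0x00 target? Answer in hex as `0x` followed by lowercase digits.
0x0e4c

+0x00: a0 06 ⇒ word 0xa006 (big)
  top 4b → 0xa → jnz [J]
  imm@[11:0]=0x6 ⇒ $6
  target = base 0x0e44 + off 0x00 + 2 + imm 6 = 0x0e4c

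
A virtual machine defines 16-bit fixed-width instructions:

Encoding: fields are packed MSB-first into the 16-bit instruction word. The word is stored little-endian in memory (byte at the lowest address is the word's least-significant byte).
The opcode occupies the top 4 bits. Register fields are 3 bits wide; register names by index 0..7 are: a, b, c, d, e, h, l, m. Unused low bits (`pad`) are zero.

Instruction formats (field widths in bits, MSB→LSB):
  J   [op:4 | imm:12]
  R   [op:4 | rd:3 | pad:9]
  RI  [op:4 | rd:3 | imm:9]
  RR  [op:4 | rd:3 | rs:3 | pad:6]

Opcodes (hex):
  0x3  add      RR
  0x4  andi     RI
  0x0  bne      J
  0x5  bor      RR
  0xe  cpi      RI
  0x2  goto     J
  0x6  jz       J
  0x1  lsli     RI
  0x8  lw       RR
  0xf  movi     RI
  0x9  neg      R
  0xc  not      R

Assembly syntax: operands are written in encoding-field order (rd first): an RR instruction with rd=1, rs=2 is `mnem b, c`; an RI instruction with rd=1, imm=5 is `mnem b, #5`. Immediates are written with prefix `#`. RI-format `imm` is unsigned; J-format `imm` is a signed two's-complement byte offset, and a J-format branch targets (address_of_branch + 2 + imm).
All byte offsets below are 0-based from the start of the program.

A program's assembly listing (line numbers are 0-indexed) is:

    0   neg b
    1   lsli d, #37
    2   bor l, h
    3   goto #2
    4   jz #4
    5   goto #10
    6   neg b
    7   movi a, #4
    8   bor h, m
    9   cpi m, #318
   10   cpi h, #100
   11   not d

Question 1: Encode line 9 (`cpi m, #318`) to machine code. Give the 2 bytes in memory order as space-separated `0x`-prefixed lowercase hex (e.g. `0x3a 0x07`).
0x3e 0xef

line 9 (cpi): pack op=0xe:4|rd=7:3|imm=318:9 = 0xef3e; little→ 3e ef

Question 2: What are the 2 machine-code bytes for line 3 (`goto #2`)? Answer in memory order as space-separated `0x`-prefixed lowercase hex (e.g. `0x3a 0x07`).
0x02 0x20

3. goto fields op=0x2:4|imm=2:12 → word 2002h → 02 20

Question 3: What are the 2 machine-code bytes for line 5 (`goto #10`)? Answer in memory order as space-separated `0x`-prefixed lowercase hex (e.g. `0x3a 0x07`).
line 5 (goto): pack op=0x2:4|imm=10:12 = 0x200a; little→ 0a 20

0x0a 0x20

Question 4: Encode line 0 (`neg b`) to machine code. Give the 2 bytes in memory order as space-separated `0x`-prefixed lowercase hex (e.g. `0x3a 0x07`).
0. neg fields op=0x9:4|rd=1:3|pad=0:9 → word 9200h → 00 92

0x00 0x92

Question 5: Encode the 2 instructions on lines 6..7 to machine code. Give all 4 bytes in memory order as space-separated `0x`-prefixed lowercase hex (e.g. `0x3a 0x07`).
0x00 0x92 0x04 0xf0

L6: neg op=0x9:4|rd=1:3|pad=0:9 ⇒ 0x9200 ⇒ little 00 92
L7: movi op=0xf:4|rd=0:3|imm=4:9 ⇒ 0xf004 ⇒ little 04 f0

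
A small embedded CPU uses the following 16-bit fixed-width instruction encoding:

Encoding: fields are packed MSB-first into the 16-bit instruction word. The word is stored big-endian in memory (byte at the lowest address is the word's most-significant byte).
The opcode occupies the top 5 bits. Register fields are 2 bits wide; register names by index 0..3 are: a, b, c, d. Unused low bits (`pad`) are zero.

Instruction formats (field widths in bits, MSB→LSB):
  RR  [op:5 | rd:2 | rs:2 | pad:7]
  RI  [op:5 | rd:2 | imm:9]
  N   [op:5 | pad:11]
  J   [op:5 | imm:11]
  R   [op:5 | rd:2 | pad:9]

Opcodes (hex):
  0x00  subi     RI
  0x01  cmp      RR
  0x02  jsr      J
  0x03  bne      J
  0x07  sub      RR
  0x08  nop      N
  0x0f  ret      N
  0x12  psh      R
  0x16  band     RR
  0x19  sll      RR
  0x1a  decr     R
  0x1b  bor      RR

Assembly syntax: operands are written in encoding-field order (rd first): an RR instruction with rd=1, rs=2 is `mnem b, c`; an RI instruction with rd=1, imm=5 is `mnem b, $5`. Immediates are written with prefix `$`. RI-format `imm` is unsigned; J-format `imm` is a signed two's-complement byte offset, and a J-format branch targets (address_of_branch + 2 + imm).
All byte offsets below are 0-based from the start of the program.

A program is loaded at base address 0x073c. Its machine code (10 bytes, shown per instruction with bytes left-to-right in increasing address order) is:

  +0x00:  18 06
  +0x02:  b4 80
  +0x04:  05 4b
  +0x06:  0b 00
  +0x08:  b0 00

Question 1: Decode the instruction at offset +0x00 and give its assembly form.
off 0x00: read 18 06 as big → 0x1806
  op=0x1806>>11=0x3 ⇒ bne (J)
  imm: (w>>0)&0x7ff=0x6 → $6

bne $6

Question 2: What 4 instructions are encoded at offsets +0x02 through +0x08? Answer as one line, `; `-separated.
[02] b4 80 → 0xb480
  top 5b → 0x16 → band [RR]
  rd@[10:9]=0x2 ⇒ c
  rs@[8:7]=0x1 ⇒ b
[04] 05 4b → 0x054b
  top 5b → 0x0 → subi [RI]
  rd@[10:9]=0x2 ⇒ c
  imm@[8:0]=0x14b ⇒ $331
[06] 0b 00 → 0x0b00
  top 5b → 0x1 → cmp [RR]
  rd@[10:9]=0x1 ⇒ b
  rs@[8:7]=0x2 ⇒ c
[08] b0 00 → 0xb000
  top 5b → 0x16 → band [RR]
  rd@[10:9]=0x0 ⇒ a
  rs@[8:7]=0x0 ⇒ a

band c, b; subi c, $331; cmp b, c; band a, a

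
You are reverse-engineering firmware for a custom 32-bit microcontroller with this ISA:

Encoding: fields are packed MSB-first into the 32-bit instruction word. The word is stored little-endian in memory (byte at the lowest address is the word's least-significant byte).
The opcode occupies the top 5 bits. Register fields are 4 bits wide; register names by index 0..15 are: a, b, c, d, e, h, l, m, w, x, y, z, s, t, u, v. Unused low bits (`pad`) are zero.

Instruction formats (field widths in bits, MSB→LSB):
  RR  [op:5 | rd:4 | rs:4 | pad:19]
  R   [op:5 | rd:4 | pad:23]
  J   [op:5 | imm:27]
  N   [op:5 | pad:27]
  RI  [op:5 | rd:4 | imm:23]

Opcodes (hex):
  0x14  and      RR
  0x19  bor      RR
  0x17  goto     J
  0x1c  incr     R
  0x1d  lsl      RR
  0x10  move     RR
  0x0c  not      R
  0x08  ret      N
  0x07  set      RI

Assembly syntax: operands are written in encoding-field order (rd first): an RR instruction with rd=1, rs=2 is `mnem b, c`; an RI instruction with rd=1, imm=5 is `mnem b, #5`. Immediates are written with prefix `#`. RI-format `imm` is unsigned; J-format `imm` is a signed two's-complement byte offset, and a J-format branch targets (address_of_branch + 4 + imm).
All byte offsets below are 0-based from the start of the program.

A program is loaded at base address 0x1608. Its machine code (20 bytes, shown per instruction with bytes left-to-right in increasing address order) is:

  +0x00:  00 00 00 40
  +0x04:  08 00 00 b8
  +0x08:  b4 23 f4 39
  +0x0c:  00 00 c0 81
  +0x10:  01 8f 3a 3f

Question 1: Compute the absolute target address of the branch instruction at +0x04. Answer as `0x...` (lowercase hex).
[04] 08 00 00 b8 → 0xb8000008
  opcode bits[31:27]=0x17: goto/J
  imm@[26:0]=0x8 ⇒ #8
  target = base 0x1608 + off 0x04 + 4 + imm 8 = 0x1618

0x1618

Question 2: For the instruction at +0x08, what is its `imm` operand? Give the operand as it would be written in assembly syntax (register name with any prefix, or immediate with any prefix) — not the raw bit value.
#7611316

@+08  little-endian(b4 23 f4 39) = 0x39f423b4
  op=0x39f423b4>>27=0x7 ⇒ set (RI)
  [26:23] rd=3 = d
  [22:0] imm=7611316 = #7611316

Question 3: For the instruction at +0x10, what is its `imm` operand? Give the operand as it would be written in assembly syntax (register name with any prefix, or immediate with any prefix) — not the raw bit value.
#3837697

off 0x10: read 01 8f 3a 3f as little → 0x3f3a8f01
  op=0x3f3a8f01>>27=0x7 ⇒ set (RI)
  [26:23] rd=14 = u
  [22:0] imm=3837697 = #3837697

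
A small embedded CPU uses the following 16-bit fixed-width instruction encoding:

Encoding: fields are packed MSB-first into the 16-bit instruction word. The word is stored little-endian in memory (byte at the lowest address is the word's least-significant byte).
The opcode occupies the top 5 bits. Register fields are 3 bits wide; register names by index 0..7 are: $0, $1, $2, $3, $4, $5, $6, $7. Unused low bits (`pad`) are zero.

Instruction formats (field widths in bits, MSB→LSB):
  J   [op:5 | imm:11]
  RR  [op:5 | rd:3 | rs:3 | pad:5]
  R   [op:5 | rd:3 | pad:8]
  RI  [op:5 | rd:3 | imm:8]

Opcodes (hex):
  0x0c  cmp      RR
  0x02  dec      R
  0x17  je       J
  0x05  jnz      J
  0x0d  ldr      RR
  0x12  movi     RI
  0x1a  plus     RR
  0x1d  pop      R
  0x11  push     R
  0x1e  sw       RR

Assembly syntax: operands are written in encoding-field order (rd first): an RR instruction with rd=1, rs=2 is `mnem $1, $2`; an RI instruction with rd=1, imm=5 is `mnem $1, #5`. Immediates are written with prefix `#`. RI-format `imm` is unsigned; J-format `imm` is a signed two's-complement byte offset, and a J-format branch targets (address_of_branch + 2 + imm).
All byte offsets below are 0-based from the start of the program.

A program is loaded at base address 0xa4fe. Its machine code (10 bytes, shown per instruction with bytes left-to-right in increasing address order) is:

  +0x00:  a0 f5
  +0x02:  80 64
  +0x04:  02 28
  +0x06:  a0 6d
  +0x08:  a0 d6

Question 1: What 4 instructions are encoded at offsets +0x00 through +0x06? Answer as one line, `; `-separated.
+0x00: a0 f5 ⇒ word 0xf5a0 (little)
  op=0xf5a0>>11=0x1e ⇒ sw (RR)
  rd: (w>>8)&0x7=0x5 → $5
  rs: (w>>5)&0x7=0x5 → $5
+0x02: 80 64 ⇒ word 0x6480 (little)
  op=0x6480>>11=0xc ⇒ cmp (RR)
  rd: (w>>8)&0x7=0x4 → $4
  rs: (w>>5)&0x7=0x4 → $4
+0x04: 02 28 ⇒ word 0x2802 (little)
  op=0x2802>>11=0x5 ⇒ jnz (J)
  imm: (w>>0)&0x7ff=0x2 → #2
+0x06: a0 6d ⇒ word 0x6da0 (little)
  op=0x6da0>>11=0xd ⇒ ldr (RR)
  rd: (w>>8)&0x7=0x5 → $5
  rs: (w>>5)&0x7=0x5 → $5

sw $5, $5; cmp $4, $4; jnz #2; ldr $5, $5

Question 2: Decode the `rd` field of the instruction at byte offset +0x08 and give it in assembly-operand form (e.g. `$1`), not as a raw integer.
$6

[08] a0 d6 → 0xd6a0
  opcode bits[15:11]=0x1a: plus/RR
  rd: (w>>8)&0x7=0x6 → $6
  rs: (w>>5)&0x7=0x5 → $5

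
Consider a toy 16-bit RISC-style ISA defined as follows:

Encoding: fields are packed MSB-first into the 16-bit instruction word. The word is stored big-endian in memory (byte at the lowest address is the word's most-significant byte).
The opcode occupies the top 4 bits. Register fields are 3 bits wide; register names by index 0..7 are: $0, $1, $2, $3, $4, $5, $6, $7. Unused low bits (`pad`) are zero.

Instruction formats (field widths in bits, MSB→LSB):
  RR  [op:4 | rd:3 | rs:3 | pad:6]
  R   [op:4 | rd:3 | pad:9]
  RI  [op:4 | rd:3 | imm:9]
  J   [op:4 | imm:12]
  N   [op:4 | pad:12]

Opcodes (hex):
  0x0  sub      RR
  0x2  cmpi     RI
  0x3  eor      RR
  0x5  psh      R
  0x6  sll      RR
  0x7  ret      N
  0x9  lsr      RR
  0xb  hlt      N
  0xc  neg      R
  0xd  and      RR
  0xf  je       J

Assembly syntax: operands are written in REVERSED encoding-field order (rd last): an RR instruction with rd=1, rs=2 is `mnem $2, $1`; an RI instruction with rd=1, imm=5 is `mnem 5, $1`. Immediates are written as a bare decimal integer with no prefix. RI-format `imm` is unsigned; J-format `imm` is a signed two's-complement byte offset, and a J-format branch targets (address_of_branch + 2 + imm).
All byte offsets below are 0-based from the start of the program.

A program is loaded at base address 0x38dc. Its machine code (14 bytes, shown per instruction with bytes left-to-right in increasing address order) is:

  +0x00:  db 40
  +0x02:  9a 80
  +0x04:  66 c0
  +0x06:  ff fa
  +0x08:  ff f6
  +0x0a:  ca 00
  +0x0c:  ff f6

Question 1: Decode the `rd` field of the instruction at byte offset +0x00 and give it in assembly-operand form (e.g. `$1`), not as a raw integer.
$5

+0x00: db 40 ⇒ word 0xdb40 (big)
  top 4b → 0xd → and [RR]
  [11:9] rd=5 = $5
  [8:6] rs=5 = $5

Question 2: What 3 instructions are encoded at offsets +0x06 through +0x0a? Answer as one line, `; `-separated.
je -6; je -10; neg $5

off 0x06: read ff fa as big → 0xfffa
  op=0xfffa>>12=0xf ⇒ je (J)
  [11:0] imm=4090 (s12→-6) = -6
off 0x08: read ff f6 as big → 0xfff6
  op=0xfff6>>12=0xf ⇒ je (J)
  [11:0] imm=4086 (s12→-10) = -10
off 0x0a: read ca 00 as big → 0xca00
  op=0xca00>>12=0xc ⇒ neg (R)
  [11:9] rd=5 = $5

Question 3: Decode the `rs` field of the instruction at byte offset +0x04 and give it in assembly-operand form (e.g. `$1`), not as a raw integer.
$3

@+04  big-endian(66 c0) = 0x66c0
  top 4b → 0x6 → sll [RR]
  [11:9] rd=3 = $3
  [8:6] rs=3 = $3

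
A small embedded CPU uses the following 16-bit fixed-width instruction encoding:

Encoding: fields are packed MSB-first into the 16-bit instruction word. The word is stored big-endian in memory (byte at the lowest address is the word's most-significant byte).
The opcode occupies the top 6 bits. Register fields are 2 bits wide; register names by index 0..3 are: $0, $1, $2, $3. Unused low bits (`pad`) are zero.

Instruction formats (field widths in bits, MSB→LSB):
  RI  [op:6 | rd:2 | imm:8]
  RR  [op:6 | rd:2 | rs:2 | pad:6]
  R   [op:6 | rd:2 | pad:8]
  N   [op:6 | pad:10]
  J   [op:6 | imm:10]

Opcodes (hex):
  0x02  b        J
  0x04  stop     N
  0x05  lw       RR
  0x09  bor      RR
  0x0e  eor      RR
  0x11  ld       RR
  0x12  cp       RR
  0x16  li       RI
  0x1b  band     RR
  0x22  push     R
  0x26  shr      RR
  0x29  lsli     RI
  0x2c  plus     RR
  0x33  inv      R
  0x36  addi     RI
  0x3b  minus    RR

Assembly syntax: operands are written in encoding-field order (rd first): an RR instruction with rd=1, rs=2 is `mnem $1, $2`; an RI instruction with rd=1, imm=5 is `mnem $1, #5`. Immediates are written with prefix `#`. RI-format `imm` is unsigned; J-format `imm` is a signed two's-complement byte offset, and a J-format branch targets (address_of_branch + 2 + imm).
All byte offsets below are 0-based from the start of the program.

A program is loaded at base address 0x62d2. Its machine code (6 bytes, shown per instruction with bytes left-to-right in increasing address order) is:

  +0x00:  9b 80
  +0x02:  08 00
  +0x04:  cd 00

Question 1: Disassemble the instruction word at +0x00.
shr $3, $2

[00] 9b 80 → 0x9b80
  op=0x9b80>>10=0x26 ⇒ shr (RR)
  rd: (w>>8)&0x3=0x3 → $3
  rs: (w>>6)&0x3=0x2 → $2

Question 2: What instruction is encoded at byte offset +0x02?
b #0

+0x02: 08 00 ⇒ word 0x0800 (big)
  op=0x0800>>10=0x2 ⇒ b (J)
  [9:0] imm=0 = #0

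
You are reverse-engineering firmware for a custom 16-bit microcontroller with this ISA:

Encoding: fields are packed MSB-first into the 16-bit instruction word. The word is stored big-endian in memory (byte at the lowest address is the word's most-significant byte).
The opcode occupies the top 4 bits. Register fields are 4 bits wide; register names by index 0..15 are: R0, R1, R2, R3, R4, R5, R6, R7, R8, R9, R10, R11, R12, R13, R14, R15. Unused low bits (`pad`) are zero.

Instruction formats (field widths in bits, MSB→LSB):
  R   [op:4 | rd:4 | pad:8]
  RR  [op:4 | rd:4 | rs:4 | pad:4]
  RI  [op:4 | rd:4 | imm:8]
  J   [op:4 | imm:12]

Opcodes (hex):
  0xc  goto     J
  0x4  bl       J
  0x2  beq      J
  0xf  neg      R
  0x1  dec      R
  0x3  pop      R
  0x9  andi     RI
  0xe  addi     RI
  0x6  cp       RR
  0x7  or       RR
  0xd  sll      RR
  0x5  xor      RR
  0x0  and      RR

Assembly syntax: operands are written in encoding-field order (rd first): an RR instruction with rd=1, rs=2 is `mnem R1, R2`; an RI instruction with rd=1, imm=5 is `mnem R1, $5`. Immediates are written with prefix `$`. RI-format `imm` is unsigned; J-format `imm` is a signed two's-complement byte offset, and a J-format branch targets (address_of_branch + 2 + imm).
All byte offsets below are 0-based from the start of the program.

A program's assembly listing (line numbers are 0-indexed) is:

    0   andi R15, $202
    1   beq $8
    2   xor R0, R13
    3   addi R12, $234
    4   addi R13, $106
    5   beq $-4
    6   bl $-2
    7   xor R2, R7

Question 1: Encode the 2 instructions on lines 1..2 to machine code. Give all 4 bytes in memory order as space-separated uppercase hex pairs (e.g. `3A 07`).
1. beq fields op=0x2:4|imm=8:12 → word 2008h → 20 08
2. xor fields op=0x5:4|rd=0:4|rs=13:4|pad=0:4 → word 50d0h → 50 d0

20 08 50 D0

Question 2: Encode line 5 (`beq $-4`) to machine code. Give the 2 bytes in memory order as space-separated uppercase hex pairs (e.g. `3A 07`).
2F FC

5. beq fields op=0x2:4|imm=-4:12 → word 2ffch → 2f fc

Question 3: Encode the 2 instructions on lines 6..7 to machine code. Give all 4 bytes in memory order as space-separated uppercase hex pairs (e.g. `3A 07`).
4F FE 52 70

line 6 (bl): pack op=0x4:4|imm=-2:12 = 0x4ffe; big→ 4f fe
line 7 (xor): pack op=0x5:4|rd=2:4|rs=7:4|pad=0:4 = 0x5270; big→ 52 70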